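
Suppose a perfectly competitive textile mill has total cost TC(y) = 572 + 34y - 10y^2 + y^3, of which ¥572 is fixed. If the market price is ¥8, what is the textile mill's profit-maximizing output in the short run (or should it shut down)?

Shut down

Variable cost is VC = 34y - 10y^2 + y^3, so AVC = VC/y = 34 - 10y + y^2 and MC = dTC/dy = 34 - 20y + 3y^2.
The AVC parabola has its vertex at y = 10/2 = 5, where AVC = 34 - 10·5 + 5^2 = ¥9.
With P < min AVC (¥8 < ¥9), every unit sold adds to the loss.
The firm minimizes its loss by shutting down and losing only its fixed cost of ¥572.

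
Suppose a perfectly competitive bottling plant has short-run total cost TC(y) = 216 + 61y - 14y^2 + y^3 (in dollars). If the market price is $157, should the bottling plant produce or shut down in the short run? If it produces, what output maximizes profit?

From TC, MC = TC'(y) = 61 - 28y + 3y^2 and AVC = VC/y = 61 - 14y + y^2.
AVC is minimized where dAVC/dy = -14 + 2y = 0, at y = 7; min AVC = 61 - 14·7 + 7^2 = $12.
P = $157 exceeds min AVC = $12, so the firm stays open.
Solving P = MC: -96 - 28y + 3y^2 = 0 ⇒ y = -8/3 or 12. On the upward-sloping branch, y* = 12.
Check: AVC at y = 12 is $37 ≤ P, so revenue covers variable cost.
Profit = P·y − TC = 157·12 − 660 = $1224.

Produce at y = 12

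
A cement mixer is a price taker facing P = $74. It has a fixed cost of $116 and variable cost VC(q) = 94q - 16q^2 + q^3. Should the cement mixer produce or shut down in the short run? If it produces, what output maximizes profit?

Produce at q = 10

Variable cost is VC = 94q - 16q^2 + q^3, so AVC = VC/q = 94 - 16q + q^2 and MC = dTC/dq = 94 - 32q + 3q^2.
The AVC parabola has its vertex at q = 16/2 = 8, where AVC = 94 - 16·8 + 8^2 = $30.
Because $74 ≥ $30, revenue can cover variable cost; the firm operates.
Set P = MC: 74 = 94 - 32q + 3q^2 → 20 - 32q + 3q^2 = 0. The roots are q = 2/3 and q = 10; the profit-maximizing output is on the rising part of MC, so q* = 10.
Check: AVC at q = 10 is $34 ≤ P, so revenue covers variable cost.
Profit = P·q − TC = 74·10 − 456 = $284.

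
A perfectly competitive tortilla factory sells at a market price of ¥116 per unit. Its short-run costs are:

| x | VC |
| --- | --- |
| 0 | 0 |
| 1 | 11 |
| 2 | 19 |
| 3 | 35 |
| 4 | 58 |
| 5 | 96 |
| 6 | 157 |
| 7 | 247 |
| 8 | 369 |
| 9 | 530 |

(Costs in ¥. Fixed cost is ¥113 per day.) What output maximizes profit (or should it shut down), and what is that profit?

x = 7; profit = ¥452

Profit at each row (π = 116x − TC): x=0: -113; x=1: -8; x=2: 100; x=3: 200; x=4: 293; x=5: 371; x=6: 426; x=7: 452; x=8: 446; x=9: 401.
Profit is maximized at x = 7. AVC there is 247/7 = ¥35.29 ≤ P, so producing beats shutting down (which would give -¥113).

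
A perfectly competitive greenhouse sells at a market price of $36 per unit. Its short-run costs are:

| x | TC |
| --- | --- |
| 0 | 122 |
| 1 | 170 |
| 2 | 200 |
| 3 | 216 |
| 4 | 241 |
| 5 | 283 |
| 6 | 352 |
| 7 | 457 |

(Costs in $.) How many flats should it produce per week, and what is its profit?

Compute π = P·x − TC at each output: x=0: -122; x=1: -134; x=2: -128; x=3: -108; x=4: -97; x=5: -103; x=6: -136; x=7: -205.
Profit is maximized at x = 4. AVC there is 119/4 = $29.75 ≤ P, so producing beats shutting down (which would give -$122).

x = 4; profit = -$97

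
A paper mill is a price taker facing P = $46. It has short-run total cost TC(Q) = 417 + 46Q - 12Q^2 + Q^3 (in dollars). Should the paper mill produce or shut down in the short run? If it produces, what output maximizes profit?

Produce at Q = 8

Variable cost is VC = 46Q - 12Q^2 + Q^3, so AVC = VC/Q = 46 - 12Q + Q^2 and MC = dTC/dQ = 46 - 24Q + 3Q^2.
AVC is minimized where dAVC/dQ = -12 + 2Q = 0, at Q = 6; min AVC = 46 - 12·6 + 6^2 = $10.
Since P = $46 ≥ min AVC = $10, price covers variable cost and the firm should produce.
Set P = MC: 46 = 46 - 24Q + 3Q^2 → -24Q + 3Q^2 = 0. The roots are Q = 0 and Q = 8; the profit-maximizing output is on the rising part of MC, so Q* = 8.
Check: AVC at Q = 8 is $14 ≤ P, so revenue covers variable cost.
Profit = P·Q − TC = 46·8 − 529 = -$161, a loss, but smaller than the $417 fixed cost the firm would lose by shutting down.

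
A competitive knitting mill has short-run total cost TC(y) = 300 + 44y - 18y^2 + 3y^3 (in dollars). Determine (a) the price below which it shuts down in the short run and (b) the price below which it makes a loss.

AVC = 44 - 18y + 3y^2; minimized at y = 3, giving min AVC = $17. That is the shutdown price.
ATC = 300/y + 44 - 18y + 3y^2. Setting dATC/dy = −300/y^2 − 18 + 6y = 0 gives y = 5 (since 6·5^3 − 18·5^2 = 300).
min ATC = 300/5 + 44 − 18·5 + 3·5^2 = $89. That is the break-even price.
Between these two prices the firm operates at a loss; above $89 it earns a profit.

Shutdown price = $17; break-even price = $89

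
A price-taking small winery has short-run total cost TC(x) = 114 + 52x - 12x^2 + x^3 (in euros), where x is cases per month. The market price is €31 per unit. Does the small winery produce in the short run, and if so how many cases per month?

From TC, MC = TC'(x) = 52 - 24x + 3x^2 and AVC = VC/x = 52 - 12x + x^2.
AVC hits its minimum where MC = AVC, at x = 6, giving min AVC = 52 - 12·6 + 6^2 = €16.
Because €31 ≥ €16, revenue can cover variable cost; the firm operates.
P = MC gives 21 - 24x + 3x^2 = 0, with roots 1 and 7. Take the larger (rising MC): x* = 7.
Check: AVC at x = 7 is €17 ≤ P, so revenue covers variable cost.
Profit = P·x − TC = 31·7 − 233 = -€16, a loss, but smaller than the €114 fixed cost the firm would lose by shutting down.

Produce at x = 7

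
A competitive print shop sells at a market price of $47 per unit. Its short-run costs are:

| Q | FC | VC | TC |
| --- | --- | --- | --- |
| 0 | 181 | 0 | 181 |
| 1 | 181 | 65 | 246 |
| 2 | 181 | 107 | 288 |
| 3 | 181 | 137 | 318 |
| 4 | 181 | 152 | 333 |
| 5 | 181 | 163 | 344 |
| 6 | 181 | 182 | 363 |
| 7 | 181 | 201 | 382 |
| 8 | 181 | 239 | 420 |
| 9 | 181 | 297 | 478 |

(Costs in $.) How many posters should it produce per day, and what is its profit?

Q = 8; profit = -$44

Tabulate TR − TC: Q=0: -181; Q=1: -199; Q=2: -194; Q=3: -177; Q=4: -145; Q=5: -109; Q=6: -81; Q=7: -53; Q=8: -44; Q=9: -55.
Profit is maximized at Q = 8. AVC there is 239/8 = $29.88 ≤ P, so producing beats shutting down (which would give -$181).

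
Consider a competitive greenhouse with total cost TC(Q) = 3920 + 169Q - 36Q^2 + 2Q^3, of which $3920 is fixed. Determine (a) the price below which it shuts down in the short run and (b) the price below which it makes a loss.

Shutdown price = $7; break-even price = $337

Shutdown price = min AVC. AVC = 169 - 36Q + 2Q^2, with vertex at Q = 9 and minimum $7.
ATC = 3920/Q + 169 - 36Q + 2Q^2. Setting dATC/dQ = −3920/Q^2 − 36 + 4Q = 0 gives Q = 14 (since 4·14^3 − 36·14^2 = 3920).
min ATC = 3920/14 + 169 − 36·14 + 2·14^2 = $337. That is the break-even price.
Between these two prices the firm operates at a loss; above $337 it earns a profit.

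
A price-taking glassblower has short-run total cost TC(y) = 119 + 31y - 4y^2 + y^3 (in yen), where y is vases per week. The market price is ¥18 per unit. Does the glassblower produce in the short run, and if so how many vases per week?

Shut down

From TC, MC = TC'(y) = 31 - 8y + 3y^2 and AVC = VC/y = 31 - 4y + y^2.
The AVC parabola has its vertex at y = 4/2 = 2, where AVC = 31 - 4·2 + 2^2 = ¥27.
Since P = ¥18 < min AVC = ¥27, price fails to cover variable cost at any output.
Shutting down limits the loss to fixed cost, ¥119.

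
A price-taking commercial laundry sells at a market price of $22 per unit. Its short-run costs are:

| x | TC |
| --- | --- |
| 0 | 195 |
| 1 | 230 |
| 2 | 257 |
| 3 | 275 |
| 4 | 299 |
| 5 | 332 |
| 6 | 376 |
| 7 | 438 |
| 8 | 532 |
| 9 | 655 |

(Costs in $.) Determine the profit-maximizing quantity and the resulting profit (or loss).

Tabulate TR − TC: x=0: -195; x=1: -208; x=2: -213; x=3: -209; x=4: -211; x=5: -222; x=6: -244; x=7: -284; x=8: -356; x=9: -457.
Profit is highest at x = 0. Equivalently, the lowest AVC in the table is 104/4 ≈ $26 at x = 4, and P = $22 falls below it — price never covers variable cost, so the firm shuts down and loses only its fixed cost.

x = 0 (shut down); profit = -$195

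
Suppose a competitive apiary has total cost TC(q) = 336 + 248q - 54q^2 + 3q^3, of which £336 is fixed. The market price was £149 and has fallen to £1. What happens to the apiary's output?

Output falls from 11 to 0 (the firm shuts down)

AVC = 248 - 54q + 3q^2, minimized at q = 9 where min AVC = £5. MC = 248 - 108q + 9q^2.
At P = £149 ≥ min AVC, set P = MC on the rising branch: q = 11.
At P = £1 < min AVC = £5, price no longer covers variable cost at any output, so the firm shuts down: q = 0.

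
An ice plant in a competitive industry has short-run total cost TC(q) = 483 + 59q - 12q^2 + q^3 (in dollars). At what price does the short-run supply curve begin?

Short-run supply begins at min AVC. From VC = 59q - 12q^2 + q^3, AVC = 59 - 12q + q^2.
dAVC/dq = -12 + 2q = 0 gives q = 6. min AVC = 59 - 12·6 + 6^2 = 23.
The firm shuts down for any P below $23.

$23 per unit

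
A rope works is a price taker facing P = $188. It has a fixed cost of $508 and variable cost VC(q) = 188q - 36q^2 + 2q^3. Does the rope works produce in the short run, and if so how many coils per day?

From TC, MC = TC'(q) = 188 - 72q + 6q^2 and AVC = VC/q = 188 - 36q + 2q^2.
AVC hits its minimum where MC = AVC, at q = 9, giving min AVC = 188 - 36·9 + 2·9^2 = $26.
Because $188 ≥ $26, revenue can cover variable cost; the firm operates.
P = MC gives -72q + 6q^2 = 0, with roots 0 and 12. Take the larger (rising MC): q* = 12.
Check: AVC at q = 12 is $44 ≤ P, so revenue covers variable cost.
Profit = P·q − TC = 188·12 − 1036 = $1220.

Produce at q = 12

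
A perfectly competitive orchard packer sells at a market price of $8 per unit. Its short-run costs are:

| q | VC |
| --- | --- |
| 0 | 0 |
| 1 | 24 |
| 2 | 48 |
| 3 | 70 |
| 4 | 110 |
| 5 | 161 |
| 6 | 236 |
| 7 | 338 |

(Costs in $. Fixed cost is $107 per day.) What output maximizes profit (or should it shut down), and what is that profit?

q = 0 (shut down); profit = -$107

Compute π = P·q − TC at each output: q=0: -107; q=1: -123; q=2: -139; q=3: -153; q=4: -185; q=5: -228; q=6: -295; q=7: -389.
Profit is highest at q = 0. Equivalently, the lowest AVC in the table is 70/3 ≈ $23.33 at q = 3, and P = $8 falls below it — price never covers variable cost, so the firm shuts down and loses only its fixed cost.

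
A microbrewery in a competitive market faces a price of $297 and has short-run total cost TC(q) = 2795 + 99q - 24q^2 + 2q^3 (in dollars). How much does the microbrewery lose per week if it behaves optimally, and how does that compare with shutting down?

Profit = -$375 at q = 11

AVC = 99 - 24q + 2q^2 has its minimum $27 at q = 6; price $297 clears that bar, so the firm operates.
With MC = 99 - 48q + 6q^2, P = MC on the upward-sloping part at q* = 11.
TR = 297·11 = 3267. TC = 2795 + 847 = 3642. Profit = 3267 − 3642 = -$375.
That loss of $375 beats the $2795 the firm would lose by shutting down; producing recovers $2420 of fixed cost.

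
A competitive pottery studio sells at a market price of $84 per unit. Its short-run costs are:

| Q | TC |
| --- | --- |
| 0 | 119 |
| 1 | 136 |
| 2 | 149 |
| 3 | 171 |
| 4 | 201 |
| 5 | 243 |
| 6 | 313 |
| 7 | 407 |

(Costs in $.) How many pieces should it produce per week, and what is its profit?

Q = 6; profit = $191

Profit at each row (π = 84Q − TC): Q=0: -119; Q=1: -52; Q=2: 19; Q=3: 81; Q=4: 135; Q=5: 177; Q=6: 191; Q=7: 181.
Profit is maximized at Q = 6. AVC there is 194/6 = $32.33 ≤ P, so producing beats shutting down (which would give -$119).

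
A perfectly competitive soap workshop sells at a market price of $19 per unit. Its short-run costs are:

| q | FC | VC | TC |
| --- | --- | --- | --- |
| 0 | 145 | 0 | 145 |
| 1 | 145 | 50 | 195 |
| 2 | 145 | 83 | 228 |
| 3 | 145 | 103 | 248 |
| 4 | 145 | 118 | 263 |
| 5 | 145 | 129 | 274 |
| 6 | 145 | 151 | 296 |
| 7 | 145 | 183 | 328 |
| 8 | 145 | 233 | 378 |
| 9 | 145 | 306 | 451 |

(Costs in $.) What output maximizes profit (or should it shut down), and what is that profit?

q = 0 (shut down); profit = -$145

Compute π = P·q − TC at each output: q=0: -145; q=1: -176; q=2: -190; q=3: -191; q=4: -187; q=5: -179; q=6: -182; q=7: -195; q=8: -226; q=9: -280.
Profit is highest at q = 0. Equivalently, the lowest AVC in the table is 151/6 ≈ $25.17 at q = 6, and P = $19 falls below it — price never covers variable cost, so the firm shuts down and loses only its fixed cost.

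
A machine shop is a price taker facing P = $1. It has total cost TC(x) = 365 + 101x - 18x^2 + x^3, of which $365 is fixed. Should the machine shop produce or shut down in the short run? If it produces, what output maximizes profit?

Strip out fixed cost: VC = 101x - 18x^2 + x^3. Then AVC = 101 - 18x + x^2 and MC = 101 - 36x + 3x^2.
The AVC parabola has its vertex at x = 18/2 = 9, where AVC = 101 - 18·9 + 9^2 = $20.
Since P = $1 < min AVC = $20, price fails to cover variable cost at any output.
Best response: produce nothing and absorb the $365 fixed cost.

Shut down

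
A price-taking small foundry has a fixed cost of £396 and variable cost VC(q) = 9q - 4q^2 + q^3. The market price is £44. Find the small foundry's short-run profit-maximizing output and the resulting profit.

AVC = 9 - 4q + q^2; min AVC = £5 at q = 2. Since P = £44 ≥ min AVC, the firm produces.
With MC = 9 - 8q + 3q^2, P = MC on the upward-sloping part at q* = 5.
TR = 44·5 = 220. TC = 396 + 70 = 466. Profit = 220 − 466 = -£246.
By producing, the firm covers all variable cost plus £150 of fixed cost; shutting down would lose the full £396.

Profit = -£246 at q = 5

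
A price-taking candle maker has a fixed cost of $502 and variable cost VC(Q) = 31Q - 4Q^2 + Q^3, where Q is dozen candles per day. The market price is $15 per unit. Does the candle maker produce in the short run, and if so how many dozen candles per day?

Strip out fixed cost: VC = 31Q - 4Q^2 + Q^3. Then AVC = 31 - 4Q + Q^2 and MC = 31 - 8Q + 3Q^2.
AVC hits its minimum where MC = AVC, at Q = 2, giving min AVC = 31 - 4·2 + 2^2 = $27.
P = $15 lies below min AVC = $27; no output level covers variable cost.
The firm minimizes its loss by shutting down and losing only its fixed cost of $502.

Shut down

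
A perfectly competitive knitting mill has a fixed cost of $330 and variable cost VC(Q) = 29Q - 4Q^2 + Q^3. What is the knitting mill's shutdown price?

Short-run supply begins at min AVC. From VC = 29Q - 4Q^2 + Q^3, AVC = 29 - 4Q + Q^2.
At the minimum of AVC, MC = AVC. MC = 29 - 8Q + 3Q^2; setting MC = AVC gives 2Q^2 - 4Q = 0, so Q = 2. min AVC = 25.
So the shutdown price is $25.

$25 per unit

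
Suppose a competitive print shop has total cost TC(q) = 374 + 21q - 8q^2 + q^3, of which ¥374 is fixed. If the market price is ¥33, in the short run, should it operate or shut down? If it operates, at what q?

Produce at q = 6

Strip out fixed cost: VC = 21q - 8q^2 + q^3. Then AVC = 21 - 8q + q^2 and MC = 21 - 16q + 3q^2.
AVC is minimized where dAVC/dq = -8 + 2q = 0, at q = 4; min AVC = 21 - 8·4 + 4^2 = ¥5.
Since P = ¥33 ≥ min AVC = ¥5, price covers variable cost and the firm should produce.
Solving P = MC: -12 - 16q + 3q^2 = 0 ⇒ q = -2/3 or 6. On the upward-sloping branch, q* = 6.
Check: AVC at q = 6 is ¥9 ≤ P, so revenue covers variable cost.
Profit = P·q − TC = 33·6 − 428 = -¥230, a loss, but smaller than the ¥374 fixed cost the firm would lose by shutting down.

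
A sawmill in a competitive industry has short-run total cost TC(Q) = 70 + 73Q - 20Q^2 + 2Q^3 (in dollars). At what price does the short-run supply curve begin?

$23 per unit

The firm shuts down when price falls below the minimum of average variable cost. AVC = VC/Q = 73 - 20Q + 2Q^2.
dAVC/dQ = -20 + 4Q = 0 gives Q = 5. min AVC = 73 - 20·5 + 2·5^2 = 23.
So the shutdown price is $23.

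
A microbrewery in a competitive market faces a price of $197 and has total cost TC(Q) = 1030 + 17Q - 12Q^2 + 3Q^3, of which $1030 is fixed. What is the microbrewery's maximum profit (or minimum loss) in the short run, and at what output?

Profit = -$166 at Q = 6

AVC = 17 - 12Q + 3Q^2 has its minimum $5 at Q = 2; price $197 clears that bar, so the firm operates.
With MC = 17 - 24Q + 9Q^2, P = MC on the upward-sloping part at Q* = 6.
TR = 197·6 = 1182. TC = 1030 + 318 = 1348. Profit = 1182 − 1348 = -$166.
That loss of $166 beats the $1030 the firm would lose by shutting down; producing recovers $864 of fixed cost.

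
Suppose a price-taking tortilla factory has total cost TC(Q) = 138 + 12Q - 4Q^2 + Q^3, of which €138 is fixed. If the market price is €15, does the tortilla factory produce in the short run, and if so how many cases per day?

Produce at Q = 3

Strip out fixed cost: VC = 12Q - 4Q^2 + Q^3. Then AVC = 12 - 4Q + Q^2 and MC = 12 - 8Q + 3Q^2.
The AVC parabola has its vertex at Q = 4/2 = 2, where AVC = 12 - 4·2 + 2^2 = €8.
P = €15 exceeds min AVC = €8, so the firm stays open.
Solving P = MC: -3 - 8Q + 3Q^2 = 0 ⇒ Q = -1/3 or 3. On the upward-sloping branch, Q* = 3.
Check: AVC at Q = 3 is €9 ≤ P, so revenue covers variable cost.
Profit = P·Q − TC = 15·3 − 165 = -€120, a loss, but smaller than the €138 fixed cost the firm would lose by shutting down.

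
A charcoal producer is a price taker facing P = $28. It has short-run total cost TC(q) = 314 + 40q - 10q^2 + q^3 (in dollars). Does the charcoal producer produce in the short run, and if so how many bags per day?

Produce at q = 6

From TC, MC = TC'(q) = 40 - 20q + 3q^2 and AVC = VC/q = 40 - 10q + q^2.
AVC hits its minimum where MC = AVC, at q = 5, giving min AVC = 40 - 10·5 + 5^2 = $15.
P = $28 exceeds min AVC = $15, so the firm stays open.
Solving P = MC: 12 - 20q + 3q^2 = 0 ⇒ q = 2/3 or 6. On the upward-sloping branch, q* = 6.
Check: AVC at q = 6 is $16 ≤ P, so revenue covers variable cost.
Profit = P·q − TC = 28·6 − 410 = -$242, a loss, but smaller than the $314 fixed cost the firm would lose by shutting down.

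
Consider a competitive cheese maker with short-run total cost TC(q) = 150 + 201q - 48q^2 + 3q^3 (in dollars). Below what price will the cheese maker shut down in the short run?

$9 per unit

The firm shuts down when price falls below the minimum of average variable cost. AVC = VC/q = 201 - 48q + 3q^2.
At the minimum of AVC, MC = AVC. MC = 201 - 96q + 9q^2; setting MC = AVC gives 6q^2 - 48q = 0, so q = 8. min AVC = 9.
So the shutdown price is $9.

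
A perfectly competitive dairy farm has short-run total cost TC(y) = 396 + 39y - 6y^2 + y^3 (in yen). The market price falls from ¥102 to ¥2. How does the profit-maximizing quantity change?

Output falls from 7 to 0 (the firm shuts down)

MC = 39 - 12y + 3y^2; the shutdown threshold is min AVC = ¥30 (at y = 3).
At P = ¥102 ≥ min AVC, set P = MC on the rising branch: y = 7.
At P = ¥2 < min AVC = ¥30, price no longer covers variable cost at any output, so the firm shuts down: y = 0.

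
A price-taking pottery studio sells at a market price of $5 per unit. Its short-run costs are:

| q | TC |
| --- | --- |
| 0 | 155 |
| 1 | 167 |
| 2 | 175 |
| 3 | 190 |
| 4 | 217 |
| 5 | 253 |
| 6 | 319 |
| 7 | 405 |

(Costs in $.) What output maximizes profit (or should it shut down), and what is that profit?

q = 0 (shut down); profit = -$155

Compute π = P·q − TC at each output: q=0: -155; q=1: -162; q=2: -165; q=3: -175; q=4: -197; q=5: -228; q=6: -289; q=7: -370.
Profit is highest at q = 0. Equivalently, the lowest AVC in the table is 20/2 ≈ $10 at q = 2, and P = $5 falls below it — price never covers variable cost, so the firm shuts down and loses only its fixed cost.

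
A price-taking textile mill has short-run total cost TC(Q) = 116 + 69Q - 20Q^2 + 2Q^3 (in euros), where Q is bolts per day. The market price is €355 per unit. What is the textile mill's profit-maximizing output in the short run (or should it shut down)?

Variable cost is VC = 69Q - 20Q^2 + 2Q^3, so AVC = VC/Q = 69 - 20Q + 2Q^2 and MC = dTC/dQ = 69 - 40Q + 6Q^2.
AVC hits its minimum where MC = AVC, at Q = 5, giving min AVC = 69 - 20·5 + 2·5^2 = €19.
Because €355 ≥ €19, revenue can cover variable cost; the firm operates.
Set P = MC: 355 = 69 - 40Q + 6Q^2 → -286 - 40Q + 6Q^2 = 0. The roots are Q = -13/3 and Q = 11; the profit-maximizing output is on the rising part of MC, so Q* = 11.
Check: AVC at Q = 11 is €91 ≤ P, so revenue covers variable cost.
Profit = P·Q − TC = 355·11 − 1117 = €2788.

Produce at Q = 11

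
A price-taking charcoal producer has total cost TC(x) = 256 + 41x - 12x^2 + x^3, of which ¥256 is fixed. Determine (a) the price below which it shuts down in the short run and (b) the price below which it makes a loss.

Shutdown price = ¥5; break-even price = ¥41

Shutdown price = min AVC. AVC = 41 - 12x + x^2, with vertex at x = 6 and minimum ¥5.
ATC = 256/x + 41 - 12x + x^2. Setting dATC/dx = −256/x^2 − 12 + 2x = 0 gives x = 8 (since 2·8^3 − 12·8^2 = 256).
min ATC = 256/8 + 41 − 12·8 + 8^2 = ¥41. That is the break-even price.
Between these two prices the firm operates at a loss; above ¥41 it earns a profit.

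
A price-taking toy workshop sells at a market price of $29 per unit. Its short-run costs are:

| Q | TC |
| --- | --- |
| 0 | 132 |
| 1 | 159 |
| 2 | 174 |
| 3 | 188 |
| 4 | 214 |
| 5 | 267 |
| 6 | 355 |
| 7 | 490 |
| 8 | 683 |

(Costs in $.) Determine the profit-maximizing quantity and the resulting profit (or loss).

Q = 4; profit = -$98

Tabulate TR − TC: Q=0: -132; Q=1: -130; Q=2: -116; Q=3: -101; Q=4: -98; Q=5: -122; Q=6: -181; Q=7: -287; Q=8: -451.
Profit is maximized at Q = 4. AVC there is 82/4 = $20.50 ≤ P, so producing beats shutting down (which would give -$132).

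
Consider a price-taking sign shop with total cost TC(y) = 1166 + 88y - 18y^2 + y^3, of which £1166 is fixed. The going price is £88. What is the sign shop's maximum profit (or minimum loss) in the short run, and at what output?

AVC = 88 - 18y + y^2 has its minimum £7 at y = 9; price £88 clears that bar, so the firm operates.
MC = 88 - 36y + 3y^2. Setting P = MC and taking the root on the rising branch gives y* = 12.
TR = 88·12 = 1056. TC = 1166 + 192 = 1358. Profit = 1056 − 1358 = -£302.
Shutting down would mean losing the fixed cost of £1166, so operating at a loss of £302 is better by £864.

Profit = -£302 at y = 12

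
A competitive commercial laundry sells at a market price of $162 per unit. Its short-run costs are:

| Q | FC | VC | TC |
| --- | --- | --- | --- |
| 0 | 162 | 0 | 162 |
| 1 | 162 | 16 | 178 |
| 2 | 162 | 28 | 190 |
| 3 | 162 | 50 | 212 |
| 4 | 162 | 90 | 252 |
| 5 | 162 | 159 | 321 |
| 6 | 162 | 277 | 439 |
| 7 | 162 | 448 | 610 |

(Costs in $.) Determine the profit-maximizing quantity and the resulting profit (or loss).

Q = 6; profit = $533

Tabulate TR − TC: Q=0: -162; Q=1: -16; Q=2: 134; Q=3: 274; Q=4: 396; Q=5: 489; Q=6: 533; Q=7: 524.
Profit is maximized at Q = 6. AVC there is 277/6 = $46.17 ≤ P, so producing beats shutting down (which would give -$162).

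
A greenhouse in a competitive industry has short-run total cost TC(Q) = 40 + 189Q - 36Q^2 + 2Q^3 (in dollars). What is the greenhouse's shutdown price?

$27 per unit

Short-run supply begins at min AVC. From VC = 189Q - 36Q^2 + 2Q^3, AVC = 189 - 36Q + 2Q^2.
dAVC/dQ = -36 + 4Q = 0 gives Q = 9. min AVC = 189 - 36·9 + 2·9^2 = 27.
For P < $27 the firm produces nothing.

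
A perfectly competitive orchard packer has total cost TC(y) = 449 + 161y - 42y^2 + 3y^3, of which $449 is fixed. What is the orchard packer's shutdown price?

The firm shuts down when price falls below the minimum of average variable cost. AVC = VC/y = 161 - 42y + 3y^2.
At the minimum of AVC, MC = AVC. MC = 161 - 84y + 9y^2; setting MC = AVC gives 6y^2 - 42y = 0, so y = 7. min AVC = 14.
The firm shuts down for any P below $14.

$14 per unit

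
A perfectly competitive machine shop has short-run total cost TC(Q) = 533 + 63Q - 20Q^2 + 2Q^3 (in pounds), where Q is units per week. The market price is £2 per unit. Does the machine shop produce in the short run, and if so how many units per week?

Strip out fixed cost: VC = 63Q - 20Q^2 + 2Q^3. Then AVC = 63 - 20Q + 2Q^2 and MC = 63 - 40Q + 6Q^2.
The AVC parabola has its vertex at Q = 20/4 = 5, where AVC = 63 - 20·5 + 2·5^2 = £13.
With P < min AVC (£2 < £13), every unit sold adds to the loss.
Best response: produce nothing and absorb the £533 fixed cost.

Shut down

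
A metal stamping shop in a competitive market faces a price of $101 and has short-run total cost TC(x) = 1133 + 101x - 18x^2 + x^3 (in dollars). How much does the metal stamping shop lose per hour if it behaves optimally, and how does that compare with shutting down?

AVC = 101 - 18x + x^2 has its minimum $20 at x = 9; price $101 clears that bar, so the firm operates.
MC = 101 - 36x + 3x^2. Setting P = MC and taking the root on the rising branch gives x* = 12.
TR = 101·12 = 1212. TC = 1133 + 348 = 1481. Profit = 1212 − 1481 = -$269.
Shutting down would mean losing the fixed cost of $1133, so operating at a loss of $269 is better by $864.

Profit = -$269 at x = 12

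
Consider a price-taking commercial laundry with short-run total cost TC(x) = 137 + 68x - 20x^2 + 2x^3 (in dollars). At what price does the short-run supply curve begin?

Short-run supply begins at min AVC. From VC = 68x - 20x^2 + 2x^3, AVC = 68 - 20x + 2x^2.
dAVC/dx = -20 + 4x = 0 gives x = 5. min AVC = 68 - 20·5 + 2·5^2 = 18.
So the shutdown price is $18.

$18 per unit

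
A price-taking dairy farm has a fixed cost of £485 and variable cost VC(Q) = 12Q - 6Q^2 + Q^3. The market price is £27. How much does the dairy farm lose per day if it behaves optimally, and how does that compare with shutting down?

Profit = -£385 at Q = 5

AVC = 12 - 6Q + Q^2; min AVC = £3 at Q = 3. Since P = £27 ≥ min AVC, the firm produces.
With MC = 12 - 12Q + 3Q^2, P = MC on the upward-sloping part at Q* = 5.
TR = 27·5 = 135. TC = 485 + 35 = 520. Profit = 135 − 520 = -£385.
Shutting down would mean losing the fixed cost of £485, so operating at a loss of £385 is better by £100.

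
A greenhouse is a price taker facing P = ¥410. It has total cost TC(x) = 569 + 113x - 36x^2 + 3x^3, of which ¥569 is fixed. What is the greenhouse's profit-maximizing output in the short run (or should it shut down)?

Produce at x = 11

Strip out fixed cost: VC = 113x - 36x^2 + 3x^3. Then AVC = 113 - 36x + 3x^2 and MC = 113 - 72x + 9x^2.
AVC is minimized where dAVC/dx = -36 + 6x = 0, at x = 6; min AVC = 113 - 36·6 + 3·6^2 = ¥5.
Because ¥410 ≥ ¥5, revenue can cover variable cost; the firm operates.
Solving P = MC: -297 - 72x + 9x^2 = 0 ⇒ x = -3 or 11. On the upward-sloping branch, x* = 11.
Check: AVC at x = 11 is ¥80 ≤ P, so revenue covers variable cost.
Profit = P·x − TC = 410·11 − 1449 = ¥3061.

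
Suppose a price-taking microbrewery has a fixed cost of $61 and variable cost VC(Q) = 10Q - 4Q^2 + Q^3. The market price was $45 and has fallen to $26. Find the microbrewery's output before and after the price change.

AVC = 10 - 4Q + Q^2, minimized at Q = 2 where min AVC = $6. MC = 10 - 8Q + 3Q^2.
With P = $45 above the shutdown price, P = MC gives Q = 5.
At P = $26 ≥ min AVC, set P = MC: Q = 4. The firm stays open but cuts output.

Output falls from 5 to 4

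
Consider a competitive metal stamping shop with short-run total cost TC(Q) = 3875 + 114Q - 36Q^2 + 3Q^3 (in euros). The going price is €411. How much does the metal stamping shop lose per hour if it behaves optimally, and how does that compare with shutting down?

Profit = -€245 at Q = 11

AVC = 114 - 36Q + 3Q^2 has its minimum €6 at Q = 6; price €411 clears that bar, so the firm operates.
MC = 114 - 72Q + 9Q^2. Setting P = MC and taking the root on the rising branch gives Q* = 11.
TR = 411·11 = 4521. TC = 3875 + 891 = 4766. Profit = 4521 − 4766 = -€245.
That loss of €245 beats the €3875 the firm would lose by shutting down; producing recovers €3630 of fixed cost.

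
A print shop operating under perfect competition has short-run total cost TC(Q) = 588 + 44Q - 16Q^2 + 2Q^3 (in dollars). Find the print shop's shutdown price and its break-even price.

Shutdown price = $12; break-even price = $114

AVC = 44 - 16Q + 2Q^2; minimized at Q = 4, giving min AVC = $12. That is the shutdown price.
ATC = 588/Q + 44 - 16Q + 2Q^2. Setting dATC/dQ = −588/Q^2 − 16 + 4Q = 0 gives Q = 7 (since 4·7^3 − 16·7^2 = 588).
min ATC = 588/7 + 44 − 16·7 + 2·7^2 = $114. That is the break-even price.
Between these two prices the firm operates at a loss; above $114 it earns a profit.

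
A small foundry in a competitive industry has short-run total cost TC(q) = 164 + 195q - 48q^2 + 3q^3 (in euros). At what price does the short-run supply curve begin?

€3 per unit

The firm shuts down when price falls below the minimum of average variable cost. AVC = VC/q = 195 - 48q + 3q^2.
At the minimum of AVC, MC = AVC. MC = 195 - 96q + 9q^2; setting MC = AVC gives 6q^2 - 48q = 0, so q = 8. min AVC = 3.
For P < €3 the firm produces nothing.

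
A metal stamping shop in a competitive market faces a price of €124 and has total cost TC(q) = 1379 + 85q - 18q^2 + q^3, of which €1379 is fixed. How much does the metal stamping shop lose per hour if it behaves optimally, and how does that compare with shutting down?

Profit = -€27 at q = 13

AVC = 85 - 18q + q^2 has its minimum €4 at q = 9; price €124 clears that bar, so the firm operates.
With MC = 85 - 36q + 3q^2, P = MC on the upward-sloping part at q* = 13.
TR = 124·13 = 1612. TC = 1379 + 260 = 1639. Profit = 1612 − 1639 = -€27.
That loss of €27 beats the €1379 the firm would lose by shutting down; producing recovers €1352 of fixed cost.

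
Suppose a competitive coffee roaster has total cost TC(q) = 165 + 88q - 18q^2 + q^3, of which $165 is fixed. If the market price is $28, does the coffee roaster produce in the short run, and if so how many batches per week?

Strip out fixed cost: VC = 88q - 18q^2 + q^3. Then AVC = 88 - 18q + q^2 and MC = 88 - 36q + 3q^2.
AVC hits its minimum where MC = AVC, at q = 9, giving min AVC = 88 - 18·9 + 9^2 = $7.
Because $28 ≥ $7, revenue can cover variable cost; the firm operates.
Solving P = MC: 60 - 36q + 3q^2 = 0 ⇒ q = 2 or 10. On the upward-sloping branch, q* = 10.
Check: AVC at q = 10 is $8 ≤ P, so revenue covers variable cost.
Profit = P·q − TC = 28·10 − 245 = $35.

Produce at q = 10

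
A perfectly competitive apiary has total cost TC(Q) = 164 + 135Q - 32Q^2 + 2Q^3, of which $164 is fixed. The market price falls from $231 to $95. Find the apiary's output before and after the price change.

AVC = 135 - 32Q + 2Q^2, minimized at Q = 8 where min AVC = $7. MC = 135 - 64Q + 6Q^2.
With P = $231 above the shutdown price, P = MC gives Q = 12.
At P = $95 ≥ min AVC, set P = MC: Q = 10. The firm stays open but cuts output.

Output falls from 12 to 10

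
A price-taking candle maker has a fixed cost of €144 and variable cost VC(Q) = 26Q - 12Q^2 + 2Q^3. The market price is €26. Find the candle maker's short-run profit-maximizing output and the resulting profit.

AVC = 26 - 12Q + 2Q^2; min AVC = €8 at Q = 3. Since P = €26 ≥ min AVC, the firm produces.
With MC = 26 - 24Q + 6Q^2, P = MC on the upward-sloping part at Q* = 4.
TR = 26·4 = 104. TC = 144 + 40 = 184. Profit = 104 − 184 = -€80.
Shutting down would mean losing the fixed cost of €144, so operating at a loss of €80 is better by €64.

Profit = -€80 at Q = 4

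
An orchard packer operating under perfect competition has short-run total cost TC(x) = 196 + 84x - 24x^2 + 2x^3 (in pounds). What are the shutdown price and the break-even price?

Shutdown price = £12; break-even price = £42

Shutdown price = min AVC. AVC = 84 - 24x + 2x^2, with vertex at x = 6 and minimum £12.
ATC = 196/x + 84 - 24x + 2x^2. Setting dATC/dx = −196/x^2 − 24 + 4x = 0 gives x = 7 (since 4·7^3 − 24·7^2 = 196).
min ATC = 196/7 + 84 − 24·7 + 2·7^2 = £42. That is the break-even price.
For £12 ≤ P < £42 the firm produces at a loss; below £12 it shuts down.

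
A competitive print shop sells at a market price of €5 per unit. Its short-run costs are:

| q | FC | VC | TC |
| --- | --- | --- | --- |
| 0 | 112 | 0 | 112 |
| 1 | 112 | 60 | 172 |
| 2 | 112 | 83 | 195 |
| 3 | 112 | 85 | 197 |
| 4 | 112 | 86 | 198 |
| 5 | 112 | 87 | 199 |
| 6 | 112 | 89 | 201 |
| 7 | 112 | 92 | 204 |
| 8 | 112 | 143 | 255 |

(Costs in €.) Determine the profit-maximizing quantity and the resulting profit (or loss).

Profit at each row (π = 5q − TC): q=0: -112; q=1: -167; q=2: -185; q=3: -182; q=4: -178; q=5: -174; q=6: -171; q=7: -169; q=8: -215.
Profit is highest at q = 0. Equivalently, the lowest AVC in the table is 92/7 ≈ €13.14 at q = 7, and P = €5 falls below it — price never covers variable cost, so the firm shuts down and loses only its fixed cost.

q = 0 (shut down); profit = -€112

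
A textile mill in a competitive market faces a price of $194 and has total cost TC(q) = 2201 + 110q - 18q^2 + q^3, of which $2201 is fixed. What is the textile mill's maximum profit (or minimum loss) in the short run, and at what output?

AVC = 110 - 18q + q^2 has its minimum $29 at q = 9; price $194 clears that bar, so the firm operates.
With MC = 110 - 36q + 3q^2, P = MC on the upward-sloping part at q* = 14.
TR = 194·14 = 2716. TC = 2201 + 756 = 2957. Profit = 2716 − 2957 = -$241.
That loss of $241 beats the $2201 the firm would lose by shutting down; producing recovers $1960 of fixed cost.

Profit = -$241 at q = 14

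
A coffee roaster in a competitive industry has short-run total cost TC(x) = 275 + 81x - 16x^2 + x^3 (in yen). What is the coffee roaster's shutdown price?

The firm shuts down when price falls below the minimum of average variable cost. AVC = VC/x = 81 - 16x + x^2.
At the minimum of AVC, MC = AVC. MC = 81 - 32x + 3x^2; setting MC = AVC gives 2x^2 - 16x = 0, so x = 8. min AVC = 17.
So the shutdown price is ¥17.

¥17 per unit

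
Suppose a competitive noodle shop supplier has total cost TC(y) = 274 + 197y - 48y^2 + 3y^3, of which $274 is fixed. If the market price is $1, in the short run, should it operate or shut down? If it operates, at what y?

From TC, MC = TC'(y) = 197 - 96y + 9y^2 and AVC = VC/y = 197 - 48y + 3y^2.
AVC is minimized where dAVC/dy = -48 + 6y = 0, at y = 8; min AVC = 197 - 48·8 + 3·8^2 = $5.
P = $1 lies below min AVC = $5; no output level covers variable cost.
Shutting down limits the loss to fixed cost, $274.

Shut down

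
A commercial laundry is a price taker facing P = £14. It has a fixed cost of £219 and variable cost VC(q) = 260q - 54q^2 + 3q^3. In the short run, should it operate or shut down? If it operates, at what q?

Shut down

From TC, MC = TC'(q) = 260 - 108q + 9q^2 and AVC = VC/q = 260 - 54q + 3q^2.
AVC is minimized where dAVC/dq = -54 + 6q = 0, at q = 9; min AVC = 260 - 54·9 + 3·9^2 = £17.
With P < min AVC (£14 < £17), every unit sold adds to the loss.
Best response: produce nothing and absorb the £219 fixed cost.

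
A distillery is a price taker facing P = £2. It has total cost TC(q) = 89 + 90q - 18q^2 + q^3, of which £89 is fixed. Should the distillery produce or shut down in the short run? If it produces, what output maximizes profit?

Variable cost is VC = 90q - 18q^2 + q^3, so AVC = VC/q = 90 - 18q + q^2 and MC = dTC/dq = 90 - 36q + 3q^2.
AVC is minimized where dAVC/dq = -18 + 2q = 0, at q = 9; min AVC = 90 - 18·9 + 9^2 = £9.
P = £2 lies below min AVC = £9; no output level covers variable cost.
Best response: produce nothing and absorb the £89 fixed cost.

Shut down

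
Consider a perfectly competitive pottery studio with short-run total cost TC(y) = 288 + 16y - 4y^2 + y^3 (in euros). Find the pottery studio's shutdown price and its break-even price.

Shutdown price = min AVC. AVC = 16 - 4y + y^2, with vertex at y = 2 and minimum €12.
ATC = 288/y + 16 - 4y + y^2. Setting dATC/dy = −288/y^2 − 4 + 2y = 0 gives y = 6 (since 2·6^3 − 4·6^2 = 288).
min ATC = 288/6 + 16 − 4·6 + 6^2 = €76. That is the break-even price.
For €12 ≤ P < €76 the firm produces at a loss; below €12 it shuts down.

Shutdown price = €12; break-even price = €76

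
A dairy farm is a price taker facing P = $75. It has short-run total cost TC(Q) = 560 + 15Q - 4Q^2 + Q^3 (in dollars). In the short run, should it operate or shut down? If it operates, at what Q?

Strip out fixed cost: VC = 15Q - 4Q^2 + Q^3. Then AVC = 15 - 4Q + Q^2 and MC = 15 - 8Q + 3Q^2.
AVC hits its minimum where MC = AVC, at Q = 2, giving min AVC = 15 - 4·2 + 2^2 = $11.
P = $75 exceeds min AVC = $11, so the firm stays open.
Set P = MC: 75 = 15 - 8Q + 3Q^2 → -60 - 8Q + 3Q^2 = 0. The roots are Q = -10/3 and Q = 6; the profit-maximizing output is on the rising part of MC, so Q* = 6.
Check: AVC at Q = 6 is $27 ≤ P, so revenue covers variable cost.
Profit = P·Q − TC = 75·6 − 722 = -$272, a loss, but smaller than the $560 fixed cost the firm would lose by shutting down.

Produce at Q = 6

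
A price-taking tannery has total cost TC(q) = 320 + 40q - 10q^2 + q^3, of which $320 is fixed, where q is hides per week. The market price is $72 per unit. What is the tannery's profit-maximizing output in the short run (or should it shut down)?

Strip out fixed cost: VC = 40q - 10q^2 + q^3. Then AVC = 40 - 10q + q^2 and MC = 40 - 20q + 3q^2.
AVC hits its minimum where MC = AVC, at q = 5, giving min AVC = 40 - 10·5 + 5^2 = $15.
P = $72 exceeds min AVC = $15, so the firm stays open.
P = MC gives -32 - 20q + 3q^2 = 0, with roots -4/3 and 8. Take the larger (rising MC): q* = 8.
Check: AVC at q = 8 is $24 ≤ P, so revenue covers variable cost.
Profit = P·q − TC = 72·8 − 512 = $64.

Produce at q = 8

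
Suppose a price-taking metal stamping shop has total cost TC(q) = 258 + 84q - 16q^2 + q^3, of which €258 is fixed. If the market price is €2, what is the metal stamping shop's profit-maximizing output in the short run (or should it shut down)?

Variable cost is VC = 84q - 16q^2 + q^3, so AVC = VC/q = 84 - 16q + q^2 and MC = dTC/dq = 84 - 32q + 3q^2.
AVC hits its minimum where MC = AVC, at q = 8, giving min AVC = 84 - 16·8 + 8^2 = €20.
Since P = €2 < min AVC = €20, price fails to cover variable cost at any output.
Best response: produce nothing and absorb the €258 fixed cost.

Shut down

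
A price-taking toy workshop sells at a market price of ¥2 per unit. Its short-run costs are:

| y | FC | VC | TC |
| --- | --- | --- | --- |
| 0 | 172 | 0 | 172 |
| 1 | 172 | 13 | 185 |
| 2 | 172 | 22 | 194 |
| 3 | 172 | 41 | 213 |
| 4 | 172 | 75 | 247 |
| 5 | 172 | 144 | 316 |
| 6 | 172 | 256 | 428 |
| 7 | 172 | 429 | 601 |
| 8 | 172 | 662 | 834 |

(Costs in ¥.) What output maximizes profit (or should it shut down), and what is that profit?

Profit at each row (π = 2y − TC): y=0: -172; y=1: -183; y=2: -190; y=3: -207; y=4: -239; y=5: -306; y=6: -416; y=7: -587; y=8: -818.
Profit is highest at y = 0. Equivalently, the lowest AVC in the table is 22/2 ≈ ¥11 at y = 2, and P = ¥2 falls below it — price never covers variable cost, so the firm shuts down and loses only its fixed cost.

y = 0 (shut down); profit = -¥172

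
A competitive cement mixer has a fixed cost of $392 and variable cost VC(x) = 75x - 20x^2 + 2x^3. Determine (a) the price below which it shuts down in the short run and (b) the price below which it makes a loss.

Shutdown price = $25; break-even price = $89

AVC = 75 - 20x + 2x^2; minimized at x = 5, giving min AVC = $25. That is the shutdown price.
ATC = 392/x + 75 - 20x + 2x^2. Setting dATC/dx = −392/x^2 − 20 + 4x = 0 gives x = 7 (since 4·7^3 − 20·7^2 = 392).
min ATC = 392/7 + 75 − 20·7 + 2·7^2 = $89. That is the break-even price.
For $25 ≤ P < $89 the firm produces at a loss; below $25 it shuts down.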